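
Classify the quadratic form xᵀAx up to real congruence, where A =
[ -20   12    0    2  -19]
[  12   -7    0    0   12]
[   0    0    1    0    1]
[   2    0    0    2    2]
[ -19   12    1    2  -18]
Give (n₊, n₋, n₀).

Answer: (2, 3, 0)

Derivation:
step 0: pivot -20 → sign −
step 1: pivot 1/5 → sign +
step 2: pivot 1 → sign +
step 3: pivot -5 → sign −
step 4: pivot -3/10 → sign −
signature = (2, 3, 0)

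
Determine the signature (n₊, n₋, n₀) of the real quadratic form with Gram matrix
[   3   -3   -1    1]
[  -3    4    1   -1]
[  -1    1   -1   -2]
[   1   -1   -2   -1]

step 0: pivot 3 → sign +
step 1: pivot 1 → sign +
step 2: pivot -4/3 → sign −
step 3: pivot 3/4 → sign +
signature = (3, 1, 0)

Answer: (3, 1, 0)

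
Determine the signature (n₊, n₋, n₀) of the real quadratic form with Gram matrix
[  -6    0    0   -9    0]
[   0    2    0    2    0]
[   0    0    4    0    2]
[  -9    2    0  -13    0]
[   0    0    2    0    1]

Answer: (2, 2, 1)

Derivation:
step 0: pivot -6 → sign −
step 1: pivot 2 → sign +
step 2: pivot 4 → sign +
step 3: pivot -3/2 → sign −
step 4: row/col 4 already zero → sign 0
signature = (2, 2, 1)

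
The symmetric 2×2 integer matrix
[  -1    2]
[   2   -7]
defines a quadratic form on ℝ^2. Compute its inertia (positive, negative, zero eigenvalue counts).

step 0: pivot -1 → sign −
step 1: pivot -3 → sign −
signature = (0, 2, 0)

Answer: (0, 2, 0)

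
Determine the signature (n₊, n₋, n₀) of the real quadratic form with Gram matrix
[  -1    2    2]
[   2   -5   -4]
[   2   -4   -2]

Answer: (1, 2, 0)

Derivation:
step 0: pivot -1 → sign −
step 1: pivot -1 → sign −
step 2: pivot 2 → sign +
signature = (1, 2, 0)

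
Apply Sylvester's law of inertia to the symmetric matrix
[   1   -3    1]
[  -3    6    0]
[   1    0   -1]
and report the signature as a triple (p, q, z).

step 0: pivot 1 → sign +
step 1: pivot -3 → sign −
step 2: pivot 1 → sign +
signature = (2, 1, 0)

Answer: (2, 1, 0)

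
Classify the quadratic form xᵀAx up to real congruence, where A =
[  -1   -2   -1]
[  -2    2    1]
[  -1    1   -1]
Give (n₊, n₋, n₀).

step 0: pivot -1 → sign −
step 1: pivot 6 → sign +
step 2: pivot -3/2 → sign −
signature = (1, 2, 0)

Answer: (1, 2, 0)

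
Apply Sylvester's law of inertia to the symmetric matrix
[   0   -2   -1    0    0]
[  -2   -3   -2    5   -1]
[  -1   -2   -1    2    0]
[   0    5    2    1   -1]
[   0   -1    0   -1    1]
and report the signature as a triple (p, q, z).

step 0: pivot -3 → sign −
step 1: pivot 4/3 → sign +
step 2: pivot 1/4 → sign +
step 3: row/col 3 already zero → sign 0
step 4: row/col 4 already zero → sign 0
signature = (2, 1, 2)

Answer: (2, 1, 2)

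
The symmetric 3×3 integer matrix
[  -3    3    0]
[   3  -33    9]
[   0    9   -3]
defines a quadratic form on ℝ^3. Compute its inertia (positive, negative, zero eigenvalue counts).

step 0: pivot -3 → sign −
step 1: pivot -30 → sign −
step 2: pivot -3/10 → sign −
signature = (0, 3, 0)

Answer: (0, 3, 0)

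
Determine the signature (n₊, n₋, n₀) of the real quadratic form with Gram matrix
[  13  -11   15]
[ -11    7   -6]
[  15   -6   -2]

step 0: pivot 13 → sign +
step 1: pivot -30/13 → sign −
step 2: pivot 1/10 → sign +
signature = (2, 1, 0)

Answer: (2, 1, 0)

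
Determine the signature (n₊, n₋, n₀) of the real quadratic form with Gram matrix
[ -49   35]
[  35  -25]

Answer: (0, 1, 1)

Derivation:
step 0: pivot -49 → sign −
step 1: row/col 1 already zero → sign 0
signature = (0, 1, 1)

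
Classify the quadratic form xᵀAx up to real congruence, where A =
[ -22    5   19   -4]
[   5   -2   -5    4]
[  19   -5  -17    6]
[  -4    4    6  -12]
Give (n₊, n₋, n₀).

step 0: pivot -22 → sign −
step 1: pivot -19/22 → sign −
step 2: pivot -1/19 → sign −
step 3: row/col 3 already zero → sign 0
signature = (0, 3, 1)

Answer: (0, 3, 1)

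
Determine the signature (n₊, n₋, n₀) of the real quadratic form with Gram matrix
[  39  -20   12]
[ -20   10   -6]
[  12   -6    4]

step 0: pivot 39 → sign +
step 1: pivot -10/39 → sign −
step 2: pivot 2/5 → sign +
signature = (2, 1, 0)

Answer: (2, 1, 0)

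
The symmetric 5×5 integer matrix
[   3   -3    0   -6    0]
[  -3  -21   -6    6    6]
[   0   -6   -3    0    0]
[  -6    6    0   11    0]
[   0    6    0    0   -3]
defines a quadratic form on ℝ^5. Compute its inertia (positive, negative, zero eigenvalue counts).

Answer: (1, 3, 1)

Derivation:
step 0: pivot 3 → sign +
step 1: pivot -24 → sign −
step 2: pivot -3/2 → sign −
step 3: pivot -1 → sign −
step 4: row/col 4 already zero → sign 0
signature = (1, 3, 1)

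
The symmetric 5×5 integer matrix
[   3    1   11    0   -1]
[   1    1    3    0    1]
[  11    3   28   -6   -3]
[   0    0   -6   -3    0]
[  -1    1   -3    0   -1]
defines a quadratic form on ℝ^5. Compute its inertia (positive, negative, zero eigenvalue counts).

Answer: (2, 2, 1)

Derivation:
step 0: pivot 3 → sign +
step 1: pivot 2/3 → sign +
step 2: pivot -13 → sign −
step 3: pivot -3/13 → sign −
step 4: row/col 4 already zero → sign 0
signature = (2, 2, 1)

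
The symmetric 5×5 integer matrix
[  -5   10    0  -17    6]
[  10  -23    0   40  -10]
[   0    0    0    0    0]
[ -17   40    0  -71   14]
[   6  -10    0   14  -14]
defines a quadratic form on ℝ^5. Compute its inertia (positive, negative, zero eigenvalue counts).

Answer: (0, 4, 1)

Derivation:
step 0: pivot -5 → sign −
step 1: pivot -3 → sign −
step 2: pivot -6/5 → sign −
step 3: pivot -2/3 → sign −
step 4: row/col 4 already zero → sign 0
signature = (0, 4, 1)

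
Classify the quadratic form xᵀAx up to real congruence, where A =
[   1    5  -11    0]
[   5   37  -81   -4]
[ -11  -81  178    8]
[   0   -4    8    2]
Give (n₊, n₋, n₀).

Answer: (3, 0, 1)

Derivation:
step 0: pivot 1 → sign +
step 1: pivot 12 → sign +
step 2: pivot 2/3 → sign +
step 3: row/col 3 already zero → sign 0
signature = (3, 0, 1)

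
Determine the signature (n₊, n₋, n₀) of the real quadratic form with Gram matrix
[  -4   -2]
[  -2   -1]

step 0: pivot -4 → sign −
step 1: row/col 1 already zero → sign 0
signature = (0, 1, 1)

Answer: (0, 1, 1)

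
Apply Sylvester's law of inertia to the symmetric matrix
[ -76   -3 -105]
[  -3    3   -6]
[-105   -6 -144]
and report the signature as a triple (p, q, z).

step 0: pivot -76 → sign −
step 1: pivot 237/76 → sign +
step 2: pivot -3/79 → sign −
signature = (1, 2, 0)

Answer: (1, 2, 0)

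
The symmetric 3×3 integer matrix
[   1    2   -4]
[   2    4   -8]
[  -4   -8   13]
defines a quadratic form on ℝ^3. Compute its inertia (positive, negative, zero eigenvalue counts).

Answer: (1, 1, 1)

Derivation:
step 0: pivot 1 → sign +
step 1: pivot -3 → sign −
step 2: row/col 2 already zero → sign 0
signature = (1, 1, 1)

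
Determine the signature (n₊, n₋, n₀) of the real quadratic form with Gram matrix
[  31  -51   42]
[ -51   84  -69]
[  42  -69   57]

step 0: pivot 31 → sign +
step 1: pivot 3/31 → sign +
step 2: row/col 2 already zero → sign 0
signature = (2, 0, 1)

Answer: (2, 0, 1)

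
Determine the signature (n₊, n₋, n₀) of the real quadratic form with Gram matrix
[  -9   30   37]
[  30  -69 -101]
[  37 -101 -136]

Answer: (2, 1, 0)

Derivation:
step 0: pivot -9 → sign −
step 1: pivot 31 → sign +
step 2: pivot 2/93 → sign +
signature = (2, 1, 0)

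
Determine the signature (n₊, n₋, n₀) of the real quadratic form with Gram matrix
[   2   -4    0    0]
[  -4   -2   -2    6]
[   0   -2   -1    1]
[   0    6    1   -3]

Answer: (2, 2, 0)

Derivation:
step 0: pivot 2 → sign +
step 1: pivot -10 → sign −
step 2: pivot -3/5 → sign −
step 3: pivot 2/3 → sign +
signature = (2, 2, 0)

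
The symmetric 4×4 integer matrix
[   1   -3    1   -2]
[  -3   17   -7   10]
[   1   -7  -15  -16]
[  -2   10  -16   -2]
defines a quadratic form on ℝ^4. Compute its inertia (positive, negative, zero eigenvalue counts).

Answer: (2, 1, 1)

Derivation:
step 0: pivot 1 → sign +
step 1: pivot 8 → sign +
step 2: pivot -18 → sign −
step 3: row/col 3 already zero → sign 0
signature = (2, 1, 1)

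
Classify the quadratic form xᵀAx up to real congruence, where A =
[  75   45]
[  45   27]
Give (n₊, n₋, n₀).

step 0: pivot 75 → sign +
step 1: row/col 1 already zero → sign 0
signature = (1, 0, 1)

Answer: (1, 0, 1)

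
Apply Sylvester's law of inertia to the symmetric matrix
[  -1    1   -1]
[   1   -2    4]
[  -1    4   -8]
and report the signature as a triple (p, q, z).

Answer: (1, 2, 0)

Derivation:
step 0: pivot -1 → sign −
step 1: pivot -1 → sign −
step 2: pivot 2 → sign +
signature = (1, 2, 0)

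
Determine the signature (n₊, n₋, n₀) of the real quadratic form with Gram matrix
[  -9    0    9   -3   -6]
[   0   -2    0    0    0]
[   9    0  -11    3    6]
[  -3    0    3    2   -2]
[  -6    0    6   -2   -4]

step 0: pivot -9 → sign −
step 1: pivot -2 → sign −
step 2: pivot -2 → sign −
step 3: pivot 3 → sign +
step 4: row/col 4 already zero → sign 0
signature = (1, 3, 1)

Answer: (1, 3, 1)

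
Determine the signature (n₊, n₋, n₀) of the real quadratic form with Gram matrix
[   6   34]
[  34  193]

Answer: (2, 0, 0)

Derivation:
step 0: pivot 6 → sign +
step 1: pivot 1/3 → sign +
signature = (2, 0, 0)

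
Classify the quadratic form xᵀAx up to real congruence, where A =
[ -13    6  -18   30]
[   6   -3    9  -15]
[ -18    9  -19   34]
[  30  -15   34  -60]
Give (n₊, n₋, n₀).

step 0: pivot -13 → sign −
step 1: pivot -3/13 → sign −
step 2: pivot 8 → sign +
step 3: pivot -1/8 → sign −
signature = (1, 3, 0)

Answer: (1, 3, 0)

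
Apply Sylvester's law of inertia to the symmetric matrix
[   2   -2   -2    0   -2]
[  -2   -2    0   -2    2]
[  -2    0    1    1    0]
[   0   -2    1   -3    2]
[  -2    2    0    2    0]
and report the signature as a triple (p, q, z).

step 0: pivot 2 → sign +
step 1: pivot -4 → sign −
step 2: pivot -2 → sign −
step 3: pivot 2 → sign +
step 4: row/col 4 already zero → sign 0
signature = (2, 2, 1)

Answer: (2, 2, 1)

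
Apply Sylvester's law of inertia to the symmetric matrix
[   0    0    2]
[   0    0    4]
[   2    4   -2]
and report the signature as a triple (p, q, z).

Answer: (1, 1, 1)

Derivation:
step 0: pivot -2 → sign −
step 1: pivot 8 → sign +
step 2: row/col 2 already zero → sign 0
signature = (1, 1, 1)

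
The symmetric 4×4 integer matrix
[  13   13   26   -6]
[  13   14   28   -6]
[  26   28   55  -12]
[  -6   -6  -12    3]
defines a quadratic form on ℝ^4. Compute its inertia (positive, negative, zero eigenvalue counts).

Answer: (3, 1, 0)

Derivation:
step 0: pivot 13 → sign +
step 1: pivot 1 → sign +
step 2: pivot -1 → sign −
step 3: pivot 3/13 → sign +
signature = (3, 1, 0)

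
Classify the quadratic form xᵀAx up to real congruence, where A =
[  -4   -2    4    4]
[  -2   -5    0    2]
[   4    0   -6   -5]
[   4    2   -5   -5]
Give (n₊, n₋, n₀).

step 0: pivot -4 → sign −
step 1: pivot -4 → sign −
step 2: pivot -1 → sign −
step 3: row/col 3 already zero → sign 0
signature = (0, 3, 1)

Answer: (0, 3, 1)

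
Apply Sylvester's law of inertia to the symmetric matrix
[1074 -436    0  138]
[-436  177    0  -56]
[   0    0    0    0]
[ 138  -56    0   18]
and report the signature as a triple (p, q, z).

Answer: (2, 0, 2)

Derivation:
step 0: pivot 1074 → sign +
step 1: pivot 1/537 → sign +
step 2: row/col 2 already zero → sign 0
step 3: row/col 3 already zero → sign 0
signature = (2, 0, 2)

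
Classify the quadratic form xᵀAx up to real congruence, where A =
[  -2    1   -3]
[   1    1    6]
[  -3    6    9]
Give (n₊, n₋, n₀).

step 0: pivot -2 → sign −
step 1: pivot 3/2 → sign +
step 2: row/col 2 already zero → sign 0
signature = (1, 1, 1)

Answer: (1, 1, 1)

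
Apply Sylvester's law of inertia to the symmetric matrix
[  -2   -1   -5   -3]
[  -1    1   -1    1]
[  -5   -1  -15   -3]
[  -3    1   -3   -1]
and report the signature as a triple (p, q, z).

Answer: (2, 2, 0)

Derivation:
step 0: pivot -2 → sign −
step 1: pivot 3/2 → sign +
step 2: pivot -4 → sign −
step 3: pivot 1/3 → sign +
signature = (2, 2, 0)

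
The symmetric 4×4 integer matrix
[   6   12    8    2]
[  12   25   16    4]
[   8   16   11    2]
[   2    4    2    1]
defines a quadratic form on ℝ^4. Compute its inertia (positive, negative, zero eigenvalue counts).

Answer: (3, 1, 0)

Derivation:
step 0: pivot 6 → sign +
step 1: pivot 1 → sign +
step 2: pivot 1/3 → sign +
step 3: pivot -1 → sign −
signature = (3, 1, 0)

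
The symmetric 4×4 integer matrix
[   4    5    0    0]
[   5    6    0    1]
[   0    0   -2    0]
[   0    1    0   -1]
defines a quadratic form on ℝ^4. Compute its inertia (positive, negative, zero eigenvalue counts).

Answer: (2, 2, 0)

Derivation:
step 0: pivot 4 → sign +
step 1: pivot -1/4 → sign −
step 2: pivot -2 → sign −
step 3: pivot 3 → sign +
signature = (2, 2, 0)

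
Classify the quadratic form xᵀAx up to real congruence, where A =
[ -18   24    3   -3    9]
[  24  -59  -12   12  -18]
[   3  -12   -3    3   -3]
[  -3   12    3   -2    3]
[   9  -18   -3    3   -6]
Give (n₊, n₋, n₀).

Answer: (2, 3, 0)

Derivation:
step 0: pivot -18 → sign −
step 1: pivot -27 → sign −
step 2: pivot -7/54 → sign −
step 3: pivot 1 → sign +
step 4: pivot 3/7 → sign +
signature = (2, 3, 0)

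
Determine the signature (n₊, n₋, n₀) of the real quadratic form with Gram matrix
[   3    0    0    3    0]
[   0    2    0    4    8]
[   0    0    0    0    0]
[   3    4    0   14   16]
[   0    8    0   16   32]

step 0: pivot 3 → sign +
step 1: pivot 2 → sign +
step 2: pivot 3 → sign +
step 3: row/col 3 already zero → sign 0
step 4: row/col 4 already zero → sign 0
signature = (3, 0, 2)

Answer: (3, 0, 2)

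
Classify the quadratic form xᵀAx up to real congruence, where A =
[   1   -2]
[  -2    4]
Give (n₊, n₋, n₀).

step 0: pivot 1 → sign +
step 1: row/col 1 already zero → sign 0
signature = (1, 0, 1)

Answer: (1, 0, 1)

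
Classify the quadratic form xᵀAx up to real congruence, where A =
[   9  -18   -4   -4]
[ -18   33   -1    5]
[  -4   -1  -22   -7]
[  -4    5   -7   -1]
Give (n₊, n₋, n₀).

step 0: pivot 9 → sign +
step 1: pivot -3 → sign −
step 2: pivot 29/9 → sign +
step 3: pivot 6/29 → sign +
signature = (3, 1, 0)

Answer: (3, 1, 0)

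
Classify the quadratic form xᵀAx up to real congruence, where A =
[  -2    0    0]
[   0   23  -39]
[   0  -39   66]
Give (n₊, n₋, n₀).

Answer: (1, 2, 0)

Derivation:
step 0: pivot -2 → sign −
step 1: pivot 23 → sign +
step 2: pivot -3/23 → sign −
signature = (1, 2, 0)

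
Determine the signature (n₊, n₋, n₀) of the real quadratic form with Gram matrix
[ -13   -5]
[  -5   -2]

step 0: pivot -13 → sign −
step 1: pivot -1/13 → sign −
signature = (0, 2, 0)

Answer: (0, 2, 0)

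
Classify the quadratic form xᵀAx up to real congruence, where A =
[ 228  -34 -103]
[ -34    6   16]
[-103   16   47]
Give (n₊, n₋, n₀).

step 0: pivot 228 → sign +
step 1: pivot 53/57 → sign +
step 2: pivot 3/106 → sign +
signature = (3, 0, 0)

Answer: (3, 0, 0)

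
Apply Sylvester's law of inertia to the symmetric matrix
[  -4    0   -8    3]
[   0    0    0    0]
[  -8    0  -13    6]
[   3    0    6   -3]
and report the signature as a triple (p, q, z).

Answer: (1, 2, 1)

Derivation:
step 0: pivot -4 → sign −
step 1: pivot 3 → sign +
step 2: pivot -3/4 → sign −
step 3: row/col 3 already zero → sign 0
signature = (1, 2, 1)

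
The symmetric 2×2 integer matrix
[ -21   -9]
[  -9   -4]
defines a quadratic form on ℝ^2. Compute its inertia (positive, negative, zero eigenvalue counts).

step 0: pivot -21 → sign −
step 1: pivot -1/7 → sign −
signature = (0, 2, 0)

Answer: (0, 2, 0)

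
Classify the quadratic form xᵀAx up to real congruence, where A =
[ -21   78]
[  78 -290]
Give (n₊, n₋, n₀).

step 0: pivot -21 → sign −
step 1: pivot -2/7 → sign −
signature = (0, 2, 0)

Answer: (0, 2, 0)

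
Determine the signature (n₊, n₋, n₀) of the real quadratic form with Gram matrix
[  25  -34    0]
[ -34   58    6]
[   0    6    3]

Answer: (2, 1, 0)

Derivation:
step 0: pivot 25 → sign +
step 1: pivot 294/25 → sign +
step 2: pivot -3/49 → sign −
signature = (2, 1, 0)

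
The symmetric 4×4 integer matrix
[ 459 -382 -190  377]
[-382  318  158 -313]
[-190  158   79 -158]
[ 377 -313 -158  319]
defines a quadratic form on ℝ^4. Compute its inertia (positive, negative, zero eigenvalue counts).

Answer: (3, 1, 0)

Derivation:
step 0: pivot 459 → sign +
step 1: pivot 38/459 → sign +
step 2: pivot 3/19 → sign +
step 3: pivot -3/2 → sign −
signature = (3, 1, 0)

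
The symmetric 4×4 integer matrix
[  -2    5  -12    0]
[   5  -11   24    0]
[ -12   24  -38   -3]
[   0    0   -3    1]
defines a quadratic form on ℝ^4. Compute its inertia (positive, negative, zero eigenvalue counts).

Answer: (3, 1, 0)

Derivation:
step 0: pivot -2 → sign −
step 1: pivot 3/2 → sign +
step 2: pivot 10 → sign +
step 3: pivot 1/10 → sign +
signature = (3, 1, 0)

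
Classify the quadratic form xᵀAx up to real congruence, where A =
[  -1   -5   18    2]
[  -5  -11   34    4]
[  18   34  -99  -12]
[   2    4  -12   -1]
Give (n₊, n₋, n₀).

Answer: (3, 1, 0)

Derivation:
step 0: pivot -1 → sign −
step 1: pivot 14 → sign +
step 2: pivot 1 → sign +
step 3: pivot 3/7 → sign +
signature = (3, 1, 0)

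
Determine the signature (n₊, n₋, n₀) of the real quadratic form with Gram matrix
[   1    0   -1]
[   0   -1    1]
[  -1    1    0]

Answer: (1, 1, 1)

Derivation:
step 0: pivot 1 → sign +
step 1: pivot -1 → sign −
step 2: row/col 2 already zero → sign 0
signature = (1, 1, 1)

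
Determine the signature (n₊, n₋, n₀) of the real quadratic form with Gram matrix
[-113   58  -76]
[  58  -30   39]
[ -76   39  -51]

step 0: pivot -113 → sign −
step 1: pivot -26/113 → sign −
step 2: pivot 3/26 → sign +
signature = (1, 2, 0)

Answer: (1, 2, 0)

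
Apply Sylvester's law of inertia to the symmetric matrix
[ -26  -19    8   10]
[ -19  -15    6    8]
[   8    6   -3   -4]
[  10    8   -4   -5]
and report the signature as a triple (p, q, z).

step 0: pivot -26 → sign −
step 1: pivot -29/26 → sign −
step 2: pivot -15/29 → sign −
step 3: pivot 3/5 → sign +
signature = (1, 3, 0)

Answer: (1, 3, 0)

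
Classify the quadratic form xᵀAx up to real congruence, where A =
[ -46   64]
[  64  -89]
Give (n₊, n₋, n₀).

Answer: (1, 1, 0)

Derivation:
step 0: pivot -46 → sign −
step 1: pivot 1/23 → sign +
signature = (1, 1, 0)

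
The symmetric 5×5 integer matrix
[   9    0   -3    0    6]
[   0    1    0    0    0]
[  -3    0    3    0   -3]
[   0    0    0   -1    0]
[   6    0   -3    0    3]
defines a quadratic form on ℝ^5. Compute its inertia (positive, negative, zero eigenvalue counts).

step 0: pivot 9 → sign +
step 1: pivot 1 → sign +
step 2: pivot 2 → sign +
step 3: pivot -1 → sign −
step 4: pivot -3/2 → sign −
signature = (3, 2, 0)

Answer: (3, 2, 0)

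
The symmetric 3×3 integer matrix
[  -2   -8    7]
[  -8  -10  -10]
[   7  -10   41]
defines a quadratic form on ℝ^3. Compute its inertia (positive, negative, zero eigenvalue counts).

Answer: (1, 2, 0)

Derivation:
step 0: pivot -2 → sign −
step 1: pivot 22 → sign +
step 2: pivot -3/22 → sign −
signature = (1, 2, 0)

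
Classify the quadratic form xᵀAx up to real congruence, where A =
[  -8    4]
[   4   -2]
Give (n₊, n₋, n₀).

step 0: pivot -8 → sign −
step 1: row/col 1 already zero → sign 0
signature = (0, 1, 1)

Answer: (0, 1, 1)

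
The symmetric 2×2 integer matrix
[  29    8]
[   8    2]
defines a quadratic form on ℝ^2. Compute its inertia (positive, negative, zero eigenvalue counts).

Answer: (1, 1, 0)

Derivation:
step 0: pivot 29 → sign +
step 1: pivot -6/29 → sign −
signature = (1, 1, 0)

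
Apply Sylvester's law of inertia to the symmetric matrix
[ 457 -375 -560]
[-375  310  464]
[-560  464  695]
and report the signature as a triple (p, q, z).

step 0: pivot 457 → sign +
step 1: pivot 1045/457 → sign +
step 2: pivot 3/1045 → sign +
signature = (3, 0, 0)

Answer: (3, 0, 0)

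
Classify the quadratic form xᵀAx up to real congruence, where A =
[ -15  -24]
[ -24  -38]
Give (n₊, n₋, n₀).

step 0: pivot -15 → sign −
step 1: pivot 2/5 → sign +
signature = (1, 1, 0)

Answer: (1, 1, 0)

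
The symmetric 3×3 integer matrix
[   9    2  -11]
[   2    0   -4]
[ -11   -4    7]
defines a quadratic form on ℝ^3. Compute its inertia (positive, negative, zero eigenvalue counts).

step 0: pivot 9 → sign +
step 1: pivot -4/9 → sign −
step 2: pivot -1 → sign −
signature = (1, 2, 0)

Answer: (1, 2, 0)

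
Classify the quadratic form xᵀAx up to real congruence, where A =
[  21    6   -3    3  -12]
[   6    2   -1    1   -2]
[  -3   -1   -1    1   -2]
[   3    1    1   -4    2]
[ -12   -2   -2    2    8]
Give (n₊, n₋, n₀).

Answer: (2, 2, 1)

Derivation:
step 0: pivot 21 → sign +
step 1: pivot 2/7 → sign +
step 2: pivot -3/2 → sign −
step 3: pivot -3 → sign −
step 4: row/col 4 already zero → sign 0
signature = (2, 2, 1)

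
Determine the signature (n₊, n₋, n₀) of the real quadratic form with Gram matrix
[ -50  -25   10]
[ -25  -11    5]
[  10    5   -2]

Answer: (1, 1, 1)

Derivation:
step 0: pivot -50 → sign −
step 1: pivot 3/2 → sign +
step 2: row/col 2 already zero → sign 0
signature = (1, 1, 1)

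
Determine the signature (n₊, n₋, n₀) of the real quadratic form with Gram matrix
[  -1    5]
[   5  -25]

Answer: (0, 1, 1)

Derivation:
step 0: pivot -1 → sign −
step 1: row/col 1 already zero → sign 0
signature = (0, 1, 1)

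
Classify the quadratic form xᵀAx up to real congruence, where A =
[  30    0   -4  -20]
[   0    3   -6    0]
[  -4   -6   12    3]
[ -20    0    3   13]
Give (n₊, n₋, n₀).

step 0: pivot 30 → sign +
step 1: pivot 3 → sign +
step 2: pivot -8/15 → sign −
step 3: pivot -1/8 → sign −
signature = (2, 2, 0)

Answer: (2, 2, 0)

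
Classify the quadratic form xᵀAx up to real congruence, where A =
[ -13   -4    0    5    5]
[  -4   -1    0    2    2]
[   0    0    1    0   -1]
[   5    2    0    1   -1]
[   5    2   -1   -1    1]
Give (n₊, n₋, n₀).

Answer: (4, 1, 0)

Derivation:
step 0: pivot -13 → sign −
step 1: pivot 3/13 → sign +
step 2: pivot 1 → sign +
step 3: pivot 2 → sign +
step 4: pivot 1 → sign +
signature = (4, 1, 0)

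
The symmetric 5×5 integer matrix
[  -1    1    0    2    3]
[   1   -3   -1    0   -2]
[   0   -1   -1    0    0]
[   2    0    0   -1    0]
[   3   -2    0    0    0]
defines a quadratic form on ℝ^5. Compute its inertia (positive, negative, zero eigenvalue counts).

step 0: pivot -1 → sign −
step 1: pivot -2 → sign −
step 2: pivot -1/2 → sign −
step 3: pivot 7 → sign +
step 4: pivot 6/7 → sign +
signature = (2, 3, 0)

Answer: (2, 3, 0)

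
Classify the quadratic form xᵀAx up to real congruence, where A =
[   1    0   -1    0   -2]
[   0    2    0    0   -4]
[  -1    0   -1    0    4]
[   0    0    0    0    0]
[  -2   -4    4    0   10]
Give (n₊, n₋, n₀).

step 0: pivot 1 → sign +
step 1: pivot 2 → sign +
step 2: pivot -2 → sign −
step 3: row/col 3 already zero → sign 0
step 4: row/col 4 already zero → sign 0
signature = (2, 1, 2)

Answer: (2, 1, 2)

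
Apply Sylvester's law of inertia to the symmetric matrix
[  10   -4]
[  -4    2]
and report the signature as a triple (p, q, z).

step 0: pivot 10 → sign +
step 1: pivot 2/5 → sign +
signature = (2, 0, 0)

Answer: (2, 0, 0)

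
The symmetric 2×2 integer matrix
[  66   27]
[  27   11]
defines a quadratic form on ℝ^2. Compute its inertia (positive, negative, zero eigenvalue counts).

Answer: (1, 1, 0)

Derivation:
step 0: pivot 66 → sign +
step 1: pivot -1/22 → sign −
signature = (1, 1, 0)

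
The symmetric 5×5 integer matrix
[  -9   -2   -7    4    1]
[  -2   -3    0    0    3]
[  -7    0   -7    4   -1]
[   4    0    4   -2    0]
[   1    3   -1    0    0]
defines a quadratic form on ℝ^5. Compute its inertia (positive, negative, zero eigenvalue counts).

step 0: pivot -9 → sign −
step 1: pivot -23/9 → sign −
step 2: pivot -14/23 → sign −
step 3: pivot 2/7 → sign +
step 4: pivot 2 → sign +
signature = (2, 3, 0)

Answer: (2, 3, 0)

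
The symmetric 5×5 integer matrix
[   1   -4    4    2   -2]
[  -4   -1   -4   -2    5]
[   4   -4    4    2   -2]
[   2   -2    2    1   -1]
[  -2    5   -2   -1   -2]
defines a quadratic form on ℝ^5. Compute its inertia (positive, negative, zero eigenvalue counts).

Answer: (1, 3, 1)

Derivation:
step 0: pivot 1 → sign +
step 1: pivot -17 → sign −
step 2: pivot -60/17 → sign −
step 3: pivot -6/5 → sign −
step 4: row/col 4 already zero → sign 0
signature = (1, 3, 1)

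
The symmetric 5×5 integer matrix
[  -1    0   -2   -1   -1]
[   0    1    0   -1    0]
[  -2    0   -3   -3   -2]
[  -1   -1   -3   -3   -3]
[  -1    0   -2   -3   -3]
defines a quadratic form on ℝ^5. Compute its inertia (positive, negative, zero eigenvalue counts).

Answer: (2, 3, 0)

Derivation:
step 0: pivot -1 → sign −
step 1: pivot 1 → sign +
step 2: pivot 1 → sign +
step 3: pivot -4 → sign −
step 4: pivot -1 → sign −
signature = (2, 3, 0)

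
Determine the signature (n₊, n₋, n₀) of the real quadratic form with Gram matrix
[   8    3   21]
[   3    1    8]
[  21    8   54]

step 0: pivot 8 → sign +
step 1: pivot -1/8 → sign −
step 2: pivot -1 → sign −
signature = (1, 2, 0)

Answer: (1, 2, 0)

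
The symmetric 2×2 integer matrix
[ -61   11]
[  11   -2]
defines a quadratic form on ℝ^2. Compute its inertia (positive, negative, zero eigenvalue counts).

step 0: pivot -61 → sign −
step 1: pivot -1/61 → sign −
signature = (0, 2, 0)

Answer: (0, 2, 0)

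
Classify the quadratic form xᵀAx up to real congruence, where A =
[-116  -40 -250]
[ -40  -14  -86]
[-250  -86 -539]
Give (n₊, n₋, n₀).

step 0: pivot -116 → sign −
step 1: pivot -6/29 → sign −
step 2: row/col 2 already zero → sign 0
signature = (0, 2, 1)

Answer: (0, 2, 1)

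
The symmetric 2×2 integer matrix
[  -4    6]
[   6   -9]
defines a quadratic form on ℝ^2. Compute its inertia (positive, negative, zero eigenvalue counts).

Answer: (0, 1, 1)

Derivation:
step 0: pivot -4 → sign −
step 1: row/col 1 already zero → sign 0
signature = (0, 1, 1)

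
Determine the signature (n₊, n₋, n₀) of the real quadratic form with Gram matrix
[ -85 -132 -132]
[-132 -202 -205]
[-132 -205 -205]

step 0: pivot -85 → sign −
step 1: pivot 254/85 → sign +
step 2: pivot -3/254 → sign −
signature = (1, 2, 0)

Answer: (1, 2, 0)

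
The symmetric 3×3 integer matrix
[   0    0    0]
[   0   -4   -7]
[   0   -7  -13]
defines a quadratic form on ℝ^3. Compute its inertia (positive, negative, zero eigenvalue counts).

step 0: pivot -4 → sign −
step 1: pivot -3/4 → sign −
step 2: row/col 2 already zero → sign 0
signature = (0, 2, 1)

Answer: (0, 2, 1)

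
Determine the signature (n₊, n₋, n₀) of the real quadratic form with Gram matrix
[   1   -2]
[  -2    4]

step 0: pivot 1 → sign +
step 1: row/col 1 already zero → sign 0
signature = (1, 0, 1)

Answer: (1, 0, 1)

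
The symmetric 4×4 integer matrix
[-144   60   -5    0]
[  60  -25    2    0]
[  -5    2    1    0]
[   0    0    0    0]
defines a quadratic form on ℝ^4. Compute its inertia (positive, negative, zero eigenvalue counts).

Answer: (1, 2, 1)

Derivation:
step 0: pivot -144 → sign −
step 1: pivot 169/144 → sign +
step 2: pivot -1/169 → sign −
step 3: row/col 3 already zero → sign 0
signature = (1, 2, 1)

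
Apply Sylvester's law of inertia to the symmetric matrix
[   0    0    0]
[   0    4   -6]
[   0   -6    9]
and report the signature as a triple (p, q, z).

step 0: pivot 4 → sign +
step 1: row/col 1 already zero → sign 0
step 2: row/col 2 already zero → sign 0
signature = (1, 0, 2)

Answer: (1, 0, 2)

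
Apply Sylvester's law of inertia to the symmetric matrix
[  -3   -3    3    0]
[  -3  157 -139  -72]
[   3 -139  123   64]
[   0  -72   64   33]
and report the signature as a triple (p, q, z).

step 0: pivot -3 → sign −
step 1: pivot 160 → sign +
step 2: pivot -1/40 → sign −
step 3: pivot 1 → sign +
signature = (2, 2, 0)

Answer: (2, 2, 0)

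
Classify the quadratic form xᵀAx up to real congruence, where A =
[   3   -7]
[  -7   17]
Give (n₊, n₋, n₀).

step 0: pivot 3 → sign +
step 1: pivot 2/3 → sign +
signature = (2, 0, 0)

Answer: (2, 0, 0)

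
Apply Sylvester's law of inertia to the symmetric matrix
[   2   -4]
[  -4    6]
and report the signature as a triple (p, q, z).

step 0: pivot 2 → sign +
step 1: pivot -2 → sign −
signature = (1, 1, 0)

Answer: (1, 1, 0)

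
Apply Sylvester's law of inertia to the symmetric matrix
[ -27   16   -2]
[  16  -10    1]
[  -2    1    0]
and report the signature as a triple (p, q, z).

Answer: (1, 2, 0)

Derivation:
step 0: pivot -27 → sign −
step 1: pivot -14/27 → sign −
step 2: pivot 3/14 → sign +
signature = (1, 2, 0)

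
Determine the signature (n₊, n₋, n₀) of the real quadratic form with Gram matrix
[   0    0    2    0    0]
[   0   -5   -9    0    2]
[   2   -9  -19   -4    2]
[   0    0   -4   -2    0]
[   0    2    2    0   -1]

Answer: (1, 4, 0)

Derivation:
step 0: pivot -5 → sign −
step 1: pivot -14/5 → sign −
step 2: pivot 10/7 → sign +
step 3: pivot -2 → sign −
step 4: pivot -1/5 → sign −
signature = (1, 4, 0)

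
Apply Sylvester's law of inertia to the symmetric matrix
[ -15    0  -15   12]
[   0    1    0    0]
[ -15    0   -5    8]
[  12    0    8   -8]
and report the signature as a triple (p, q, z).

Answer: (2, 1, 1)

Derivation:
step 0: pivot -15 → sign −
step 1: pivot 1 → sign +
step 2: pivot 10 → sign +
step 3: row/col 3 already zero → sign 0
signature = (2, 1, 1)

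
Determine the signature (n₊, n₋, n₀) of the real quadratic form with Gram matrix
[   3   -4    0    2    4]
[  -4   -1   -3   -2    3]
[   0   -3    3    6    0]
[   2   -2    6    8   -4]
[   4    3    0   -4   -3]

step 0: pivot 3 → sign +
step 1: pivot -19/3 → sign −
step 2: pivot 84/19 → sign +
step 3: pivot -4/7 → sign −
step 4: row/col 4 already zero → sign 0
signature = (2, 2, 1)

Answer: (2, 2, 1)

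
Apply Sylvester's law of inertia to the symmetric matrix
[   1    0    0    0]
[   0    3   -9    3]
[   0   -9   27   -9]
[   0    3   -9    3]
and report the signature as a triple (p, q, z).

Answer: (2, 0, 2)

Derivation:
step 0: pivot 1 → sign +
step 1: pivot 3 → sign +
step 2: row/col 2 already zero → sign 0
step 3: row/col 3 already zero → sign 0
signature = (2, 0, 2)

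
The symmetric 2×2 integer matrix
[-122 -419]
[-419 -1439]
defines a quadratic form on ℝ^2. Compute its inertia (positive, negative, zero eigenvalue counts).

Answer: (1, 1, 0)

Derivation:
step 0: pivot -122 → sign −
step 1: pivot 3/122 → sign +
signature = (1, 1, 0)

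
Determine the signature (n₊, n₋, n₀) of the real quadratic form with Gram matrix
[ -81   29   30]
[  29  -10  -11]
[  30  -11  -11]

step 0: pivot -81 → sign −
step 1: pivot 31/81 → sign +
step 2: pivot -2/31 → sign −
signature = (1, 2, 0)

Answer: (1, 2, 0)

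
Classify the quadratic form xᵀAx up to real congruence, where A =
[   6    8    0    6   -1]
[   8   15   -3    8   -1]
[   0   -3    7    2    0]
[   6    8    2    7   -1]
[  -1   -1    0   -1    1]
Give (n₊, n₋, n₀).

step 0: pivot 6 → sign +
step 1: pivot 13/3 → sign +
step 2: pivot 64/13 → sign +
step 3: pivot 3/16 → sign +
step 4: pivot 3/4 → sign +
signature = (5, 0, 0)

Answer: (5, 0, 0)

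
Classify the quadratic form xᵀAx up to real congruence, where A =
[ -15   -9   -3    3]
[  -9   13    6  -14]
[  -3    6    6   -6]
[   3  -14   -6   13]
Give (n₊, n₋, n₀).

step 0: pivot -15 → sign −
step 1: pivot 92/5 → sign +
step 2: pivot 303/92 → sign +
step 3: pivot 3/101 → sign +
signature = (3, 1, 0)

Answer: (3, 1, 0)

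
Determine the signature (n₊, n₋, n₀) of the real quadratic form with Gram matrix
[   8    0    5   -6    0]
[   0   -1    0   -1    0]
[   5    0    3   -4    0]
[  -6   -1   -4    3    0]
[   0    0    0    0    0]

Answer: (1, 2, 2)

Derivation:
step 0: pivot 8 → sign +
step 1: pivot -1 → sign −
step 2: pivot -1/8 → sign −
step 3: row/col 3 already zero → sign 0
step 4: row/col 4 already zero → sign 0
signature = (1, 2, 2)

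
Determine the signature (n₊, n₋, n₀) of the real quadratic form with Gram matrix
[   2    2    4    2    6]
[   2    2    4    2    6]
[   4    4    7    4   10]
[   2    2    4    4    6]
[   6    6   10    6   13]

Answer: (2, 2, 1)

Derivation:
step 0: pivot 2 → sign +
step 1: pivot -1 → sign −
step 2: pivot 2 → sign +
step 3: pivot -1 → sign −
step 4: row/col 4 already zero → sign 0
signature = (2, 2, 1)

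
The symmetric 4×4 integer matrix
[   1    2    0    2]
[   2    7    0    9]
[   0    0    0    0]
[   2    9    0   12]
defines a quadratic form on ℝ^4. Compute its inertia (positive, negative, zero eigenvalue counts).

step 0: pivot 1 → sign +
step 1: pivot 3 → sign +
step 2: pivot -1/3 → sign −
step 3: row/col 3 already zero → sign 0
signature = (2, 1, 1)

Answer: (2, 1, 1)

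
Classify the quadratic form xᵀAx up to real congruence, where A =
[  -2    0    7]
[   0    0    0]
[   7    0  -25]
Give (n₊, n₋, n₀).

step 0: pivot -2 → sign −
step 1: pivot -1/2 → sign −
step 2: row/col 2 already zero → sign 0
signature = (0, 2, 1)

Answer: (0, 2, 1)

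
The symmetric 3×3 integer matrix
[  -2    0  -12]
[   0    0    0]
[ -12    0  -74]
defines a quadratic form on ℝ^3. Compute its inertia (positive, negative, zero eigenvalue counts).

Answer: (0, 2, 1)

Derivation:
step 0: pivot -2 → sign −
step 1: pivot -2 → sign −
step 2: row/col 2 already zero → sign 0
signature = (0, 2, 1)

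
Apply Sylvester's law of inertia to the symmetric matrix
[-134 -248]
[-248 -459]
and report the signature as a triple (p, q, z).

step 0: pivot -134 → sign −
step 1: pivot -1/67 → sign −
signature = (0, 2, 0)

Answer: (0, 2, 0)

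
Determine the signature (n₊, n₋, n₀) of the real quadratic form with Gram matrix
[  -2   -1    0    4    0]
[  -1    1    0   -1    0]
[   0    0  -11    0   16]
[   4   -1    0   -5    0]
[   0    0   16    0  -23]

step 0: pivot -2 → sign −
step 1: pivot 3/2 → sign +
step 2: pivot -11 → sign −
step 3: pivot -3 → sign −
step 4: pivot 3/11 → sign +
signature = (2, 3, 0)

Answer: (2, 3, 0)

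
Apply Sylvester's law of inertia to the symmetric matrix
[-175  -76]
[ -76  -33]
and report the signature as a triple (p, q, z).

step 0: pivot -175 → sign −
step 1: pivot 1/175 → sign +
signature = (1, 1, 0)

Answer: (1, 1, 0)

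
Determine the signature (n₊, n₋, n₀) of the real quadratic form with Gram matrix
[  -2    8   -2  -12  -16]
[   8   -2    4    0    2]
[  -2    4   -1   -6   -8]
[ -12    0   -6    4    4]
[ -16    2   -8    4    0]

step 0: pivot -2 → sign −
step 1: pivot 30 → sign +
step 2: pivot 7/15 → sign +
step 3: pivot -8/7 → sign −
step 4: row/col 4 already zero → sign 0
signature = (2, 2, 1)

Answer: (2, 2, 1)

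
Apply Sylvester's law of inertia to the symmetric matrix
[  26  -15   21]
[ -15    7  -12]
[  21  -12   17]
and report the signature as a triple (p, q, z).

step 0: pivot 26 → sign +
step 1: pivot -43/26 → sign −
step 2: pivot 2/43 → sign +
signature = (2, 1, 0)

Answer: (2, 1, 0)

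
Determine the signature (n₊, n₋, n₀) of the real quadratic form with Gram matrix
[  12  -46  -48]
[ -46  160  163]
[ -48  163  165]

step 0: pivot 12 → sign +
step 1: pivot -49/3 → sign −
step 2: row/col 2 already zero → sign 0
signature = (1, 1, 1)

Answer: (1, 1, 1)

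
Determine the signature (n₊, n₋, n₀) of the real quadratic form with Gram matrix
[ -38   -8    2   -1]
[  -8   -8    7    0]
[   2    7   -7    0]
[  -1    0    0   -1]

step 0: pivot -38 → sign −
step 1: pivot -120/19 → sign −
step 2: pivot -1/24 → sign −
step 3: pivot -3/10 → sign −
signature = (0, 4, 0)

Answer: (0, 4, 0)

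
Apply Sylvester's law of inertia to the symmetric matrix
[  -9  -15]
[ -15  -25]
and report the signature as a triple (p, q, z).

step 0: pivot -9 → sign −
step 1: row/col 1 already zero → sign 0
signature = (0, 1, 1)

Answer: (0, 1, 1)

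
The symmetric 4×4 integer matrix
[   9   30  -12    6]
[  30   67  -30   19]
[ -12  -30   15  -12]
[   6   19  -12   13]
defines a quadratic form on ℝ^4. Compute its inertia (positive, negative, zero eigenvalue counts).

step 0: pivot 9 → sign +
step 1: pivot -33 → sign −
step 2: pivot 67/33 → sign +
step 3: pivot -6/67 → sign −
signature = (2, 2, 0)

Answer: (2, 2, 0)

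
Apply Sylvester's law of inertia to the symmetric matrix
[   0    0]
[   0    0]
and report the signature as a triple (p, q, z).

Answer: (0, 0, 2)

Derivation:
step 0: row/col 0 already zero → sign 0
step 1: row/col 1 already zero → sign 0
signature = (0, 0, 2)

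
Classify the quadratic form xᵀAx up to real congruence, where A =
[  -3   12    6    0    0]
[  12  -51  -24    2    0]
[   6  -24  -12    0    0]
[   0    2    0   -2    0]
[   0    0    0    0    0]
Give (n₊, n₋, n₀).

step 0: pivot -3 → sign −
step 1: pivot -3 → sign −
step 2: pivot -2/3 → sign −
step 3: row/col 3 already zero → sign 0
step 4: row/col 4 already zero → sign 0
signature = (0, 3, 2)

Answer: (0, 3, 2)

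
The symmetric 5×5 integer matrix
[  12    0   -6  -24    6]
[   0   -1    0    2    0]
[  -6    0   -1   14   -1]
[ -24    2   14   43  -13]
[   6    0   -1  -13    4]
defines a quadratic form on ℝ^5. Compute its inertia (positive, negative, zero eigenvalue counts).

Answer: (2, 2, 1)

Derivation:
step 0: pivot 12 → sign +
step 1: pivot -1 → sign −
step 2: pivot -4 → sign −
step 3: pivot 2 → sign +
step 4: row/col 4 already zero → sign 0
signature = (2, 2, 1)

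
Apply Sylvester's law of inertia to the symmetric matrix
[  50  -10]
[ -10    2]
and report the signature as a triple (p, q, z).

step 0: pivot 50 → sign +
step 1: row/col 1 already zero → sign 0
signature = (1, 0, 1)

Answer: (1, 0, 1)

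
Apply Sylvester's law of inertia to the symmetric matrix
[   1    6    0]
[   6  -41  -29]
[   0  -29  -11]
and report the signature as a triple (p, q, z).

Answer: (1, 2, 0)

Derivation:
step 0: pivot 1 → sign +
step 1: pivot -77 → sign −
step 2: pivot -6/77 → sign −
signature = (1, 2, 0)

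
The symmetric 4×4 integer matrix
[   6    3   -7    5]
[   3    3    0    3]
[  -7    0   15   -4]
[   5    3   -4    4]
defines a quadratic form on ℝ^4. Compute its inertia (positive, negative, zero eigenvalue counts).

step 0: pivot 6 → sign +
step 1: pivot 3/2 → sign +
step 2: pivot -4/3 → sign −
step 3: row/col 3 already zero → sign 0
signature = (2, 1, 1)

Answer: (2, 1, 1)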